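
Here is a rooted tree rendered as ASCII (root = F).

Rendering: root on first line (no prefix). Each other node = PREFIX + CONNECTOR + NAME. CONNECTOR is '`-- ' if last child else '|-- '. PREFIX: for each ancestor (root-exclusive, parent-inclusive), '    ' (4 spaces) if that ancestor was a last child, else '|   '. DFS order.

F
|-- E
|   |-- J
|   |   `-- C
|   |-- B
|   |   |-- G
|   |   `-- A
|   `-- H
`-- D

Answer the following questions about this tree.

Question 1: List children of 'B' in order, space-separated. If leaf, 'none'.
Answer: G A

Derivation:
Node B's children (from adjacency): G, A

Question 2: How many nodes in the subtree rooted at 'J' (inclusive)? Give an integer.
Subtree rooted at J contains: C, J
Count = 2

Answer: 2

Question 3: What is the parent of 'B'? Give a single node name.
Answer: E

Derivation:
Scan adjacency: B appears as child of E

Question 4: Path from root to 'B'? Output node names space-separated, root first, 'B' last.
Answer: F E B

Derivation:
Walk down from root: F -> E -> B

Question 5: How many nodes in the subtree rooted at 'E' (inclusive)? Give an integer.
Subtree rooted at E contains: A, B, C, E, G, H, J
Count = 7

Answer: 7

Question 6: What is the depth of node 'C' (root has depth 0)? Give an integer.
Answer: 3

Derivation:
Path from root to C: F -> E -> J -> C
Depth = number of edges = 3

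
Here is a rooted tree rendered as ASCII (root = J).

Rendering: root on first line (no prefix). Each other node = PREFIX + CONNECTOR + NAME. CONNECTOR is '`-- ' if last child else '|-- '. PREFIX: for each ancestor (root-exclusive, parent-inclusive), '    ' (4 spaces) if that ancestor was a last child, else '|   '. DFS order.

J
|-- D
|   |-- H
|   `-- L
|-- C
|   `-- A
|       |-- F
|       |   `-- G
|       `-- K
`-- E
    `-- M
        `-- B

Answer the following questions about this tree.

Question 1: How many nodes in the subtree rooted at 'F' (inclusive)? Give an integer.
Answer: 2

Derivation:
Subtree rooted at F contains: F, G
Count = 2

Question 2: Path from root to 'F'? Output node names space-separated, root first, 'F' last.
Answer: J C A F

Derivation:
Walk down from root: J -> C -> A -> F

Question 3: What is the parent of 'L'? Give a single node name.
Scan adjacency: L appears as child of D

Answer: D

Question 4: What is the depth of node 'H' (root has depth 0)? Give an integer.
Answer: 2

Derivation:
Path from root to H: J -> D -> H
Depth = number of edges = 2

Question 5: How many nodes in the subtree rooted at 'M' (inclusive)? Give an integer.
Answer: 2

Derivation:
Subtree rooted at M contains: B, M
Count = 2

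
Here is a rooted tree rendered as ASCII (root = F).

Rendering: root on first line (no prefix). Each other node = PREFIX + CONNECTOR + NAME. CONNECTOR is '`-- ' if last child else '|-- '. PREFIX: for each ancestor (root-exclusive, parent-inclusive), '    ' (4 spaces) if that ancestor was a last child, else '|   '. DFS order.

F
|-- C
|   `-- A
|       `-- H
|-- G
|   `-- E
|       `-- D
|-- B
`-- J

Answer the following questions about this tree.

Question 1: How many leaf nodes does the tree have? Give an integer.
Answer: 4

Derivation:
Leaves (nodes with no children): B, D, H, J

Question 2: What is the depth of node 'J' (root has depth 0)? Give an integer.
Path from root to J: F -> J
Depth = number of edges = 1

Answer: 1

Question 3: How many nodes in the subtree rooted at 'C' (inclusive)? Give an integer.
Answer: 3

Derivation:
Subtree rooted at C contains: A, C, H
Count = 3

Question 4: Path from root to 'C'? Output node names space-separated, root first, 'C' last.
Answer: F C

Derivation:
Walk down from root: F -> C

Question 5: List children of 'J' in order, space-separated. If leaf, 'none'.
Answer: none

Derivation:
Node J's children (from adjacency): (leaf)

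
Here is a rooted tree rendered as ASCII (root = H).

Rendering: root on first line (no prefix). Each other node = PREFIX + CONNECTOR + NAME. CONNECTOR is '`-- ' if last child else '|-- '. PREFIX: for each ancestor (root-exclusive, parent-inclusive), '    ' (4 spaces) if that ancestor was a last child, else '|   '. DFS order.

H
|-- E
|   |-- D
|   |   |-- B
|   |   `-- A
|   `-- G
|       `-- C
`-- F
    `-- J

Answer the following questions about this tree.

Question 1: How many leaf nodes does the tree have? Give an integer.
Leaves (nodes with no children): A, B, C, J

Answer: 4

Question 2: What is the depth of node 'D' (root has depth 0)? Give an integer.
Path from root to D: H -> E -> D
Depth = number of edges = 2

Answer: 2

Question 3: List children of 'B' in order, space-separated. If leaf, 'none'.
Node B's children (from adjacency): (leaf)

Answer: none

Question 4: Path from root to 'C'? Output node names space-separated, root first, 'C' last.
Walk down from root: H -> E -> G -> C

Answer: H E G C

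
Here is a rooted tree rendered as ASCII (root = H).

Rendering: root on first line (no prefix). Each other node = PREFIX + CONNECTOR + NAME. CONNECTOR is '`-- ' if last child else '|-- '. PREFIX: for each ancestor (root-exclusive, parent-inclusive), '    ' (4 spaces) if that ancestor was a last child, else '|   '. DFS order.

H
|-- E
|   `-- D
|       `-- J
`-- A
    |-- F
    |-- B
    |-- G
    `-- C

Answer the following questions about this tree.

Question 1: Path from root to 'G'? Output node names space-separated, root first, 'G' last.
Walk down from root: H -> A -> G

Answer: H A G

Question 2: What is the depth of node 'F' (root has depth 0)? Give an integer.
Path from root to F: H -> A -> F
Depth = number of edges = 2

Answer: 2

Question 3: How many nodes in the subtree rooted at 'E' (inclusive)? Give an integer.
Answer: 3

Derivation:
Subtree rooted at E contains: D, E, J
Count = 3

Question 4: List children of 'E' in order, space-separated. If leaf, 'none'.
Answer: D

Derivation:
Node E's children (from adjacency): D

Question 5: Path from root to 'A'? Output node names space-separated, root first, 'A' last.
Answer: H A

Derivation:
Walk down from root: H -> A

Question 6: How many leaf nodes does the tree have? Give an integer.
Leaves (nodes with no children): B, C, F, G, J

Answer: 5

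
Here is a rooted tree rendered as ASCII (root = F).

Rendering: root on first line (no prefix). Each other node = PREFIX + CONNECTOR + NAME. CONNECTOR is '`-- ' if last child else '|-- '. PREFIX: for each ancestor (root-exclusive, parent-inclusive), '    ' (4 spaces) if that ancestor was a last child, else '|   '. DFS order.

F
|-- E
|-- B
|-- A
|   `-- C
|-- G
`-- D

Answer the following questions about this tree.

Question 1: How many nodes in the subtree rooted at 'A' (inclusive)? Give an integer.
Answer: 2

Derivation:
Subtree rooted at A contains: A, C
Count = 2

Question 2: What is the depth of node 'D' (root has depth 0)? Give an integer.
Path from root to D: F -> D
Depth = number of edges = 1

Answer: 1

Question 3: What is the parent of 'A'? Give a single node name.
Answer: F

Derivation:
Scan adjacency: A appears as child of F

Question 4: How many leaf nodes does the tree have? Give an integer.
Leaves (nodes with no children): B, C, D, E, G

Answer: 5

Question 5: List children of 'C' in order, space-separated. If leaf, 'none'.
Answer: none

Derivation:
Node C's children (from adjacency): (leaf)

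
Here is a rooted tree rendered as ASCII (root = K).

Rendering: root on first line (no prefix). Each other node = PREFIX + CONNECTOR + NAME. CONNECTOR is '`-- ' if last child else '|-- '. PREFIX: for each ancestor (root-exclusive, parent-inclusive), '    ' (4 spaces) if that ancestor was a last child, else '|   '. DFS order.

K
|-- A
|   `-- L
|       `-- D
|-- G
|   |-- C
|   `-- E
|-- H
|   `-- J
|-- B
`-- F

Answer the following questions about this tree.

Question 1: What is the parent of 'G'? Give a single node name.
Answer: K

Derivation:
Scan adjacency: G appears as child of K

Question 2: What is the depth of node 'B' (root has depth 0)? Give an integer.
Path from root to B: K -> B
Depth = number of edges = 1

Answer: 1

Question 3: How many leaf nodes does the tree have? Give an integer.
Answer: 6

Derivation:
Leaves (nodes with no children): B, C, D, E, F, J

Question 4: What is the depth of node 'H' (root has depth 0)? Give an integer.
Answer: 1

Derivation:
Path from root to H: K -> H
Depth = number of edges = 1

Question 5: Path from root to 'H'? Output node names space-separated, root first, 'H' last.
Walk down from root: K -> H

Answer: K H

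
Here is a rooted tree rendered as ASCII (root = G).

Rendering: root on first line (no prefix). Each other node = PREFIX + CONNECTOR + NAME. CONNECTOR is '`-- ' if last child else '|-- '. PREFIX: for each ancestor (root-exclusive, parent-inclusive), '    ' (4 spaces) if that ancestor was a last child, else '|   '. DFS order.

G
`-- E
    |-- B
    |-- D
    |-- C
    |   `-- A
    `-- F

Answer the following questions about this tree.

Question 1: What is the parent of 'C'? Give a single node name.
Answer: E

Derivation:
Scan adjacency: C appears as child of E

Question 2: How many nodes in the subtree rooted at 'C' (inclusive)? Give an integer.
Subtree rooted at C contains: A, C
Count = 2

Answer: 2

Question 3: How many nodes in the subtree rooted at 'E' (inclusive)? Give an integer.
Subtree rooted at E contains: A, B, C, D, E, F
Count = 6

Answer: 6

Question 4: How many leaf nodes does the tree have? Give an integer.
Answer: 4

Derivation:
Leaves (nodes with no children): A, B, D, F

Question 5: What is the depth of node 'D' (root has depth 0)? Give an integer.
Path from root to D: G -> E -> D
Depth = number of edges = 2

Answer: 2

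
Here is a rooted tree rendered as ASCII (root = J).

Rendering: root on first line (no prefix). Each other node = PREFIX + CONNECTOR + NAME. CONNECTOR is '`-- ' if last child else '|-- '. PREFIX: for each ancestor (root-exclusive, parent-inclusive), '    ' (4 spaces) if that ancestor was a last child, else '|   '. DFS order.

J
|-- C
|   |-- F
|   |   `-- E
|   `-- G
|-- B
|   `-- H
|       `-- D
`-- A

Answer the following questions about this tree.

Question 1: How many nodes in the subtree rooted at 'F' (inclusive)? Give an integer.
Answer: 2

Derivation:
Subtree rooted at F contains: E, F
Count = 2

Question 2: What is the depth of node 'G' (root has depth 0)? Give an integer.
Path from root to G: J -> C -> G
Depth = number of edges = 2

Answer: 2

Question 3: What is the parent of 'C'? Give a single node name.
Scan adjacency: C appears as child of J

Answer: J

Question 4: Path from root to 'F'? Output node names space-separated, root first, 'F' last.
Answer: J C F

Derivation:
Walk down from root: J -> C -> F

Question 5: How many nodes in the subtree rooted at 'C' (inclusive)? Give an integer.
Subtree rooted at C contains: C, E, F, G
Count = 4

Answer: 4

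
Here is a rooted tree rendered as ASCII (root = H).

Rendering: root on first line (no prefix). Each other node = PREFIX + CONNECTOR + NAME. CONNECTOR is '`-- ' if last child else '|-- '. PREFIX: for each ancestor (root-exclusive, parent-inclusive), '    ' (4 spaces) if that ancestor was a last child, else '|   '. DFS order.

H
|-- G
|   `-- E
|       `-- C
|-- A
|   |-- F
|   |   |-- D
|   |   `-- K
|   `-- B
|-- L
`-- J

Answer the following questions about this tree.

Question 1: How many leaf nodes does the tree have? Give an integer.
Leaves (nodes with no children): B, C, D, J, K, L

Answer: 6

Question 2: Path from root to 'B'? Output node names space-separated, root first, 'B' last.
Walk down from root: H -> A -> B

Answer: H A B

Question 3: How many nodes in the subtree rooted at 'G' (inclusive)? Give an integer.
Answer: 3

Derivation:
Subtree rooted at G contains: C, E, G
Count = 3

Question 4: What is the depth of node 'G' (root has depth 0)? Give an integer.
Answer: 1

Derivation:
Path from root to G: H -> G
Depth = number of edges = 1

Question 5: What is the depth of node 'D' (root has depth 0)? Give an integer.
Path from root to D: H -> A -> F -> D
Depth = number of edges = 3

Answer: 3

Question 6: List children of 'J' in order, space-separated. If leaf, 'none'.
Answer: none

Derivation:
Node J's children (from adjacency): (leaf)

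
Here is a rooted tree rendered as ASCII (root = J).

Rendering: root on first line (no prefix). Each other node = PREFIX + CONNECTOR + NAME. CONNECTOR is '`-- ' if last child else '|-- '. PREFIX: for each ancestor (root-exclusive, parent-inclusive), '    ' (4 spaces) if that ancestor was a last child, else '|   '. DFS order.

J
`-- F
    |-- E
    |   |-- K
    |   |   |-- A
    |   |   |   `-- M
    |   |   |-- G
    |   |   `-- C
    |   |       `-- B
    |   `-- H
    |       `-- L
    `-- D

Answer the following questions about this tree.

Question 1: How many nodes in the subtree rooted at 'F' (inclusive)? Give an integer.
Subtree rooted at F contains: A, B, C, D, E, F, G, H, K, L, M
Count = 11

Answer: 11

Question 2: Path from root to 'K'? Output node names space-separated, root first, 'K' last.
Walk down from root: J -> F -> E -> K

Answer: J F E K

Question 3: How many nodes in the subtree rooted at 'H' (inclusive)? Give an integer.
Subtree rooted at H contains: H, L
Count = 2

Answer: 2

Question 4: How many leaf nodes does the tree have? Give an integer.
Leaves (nodes with no children): B, D, G, L, M

Answer: 5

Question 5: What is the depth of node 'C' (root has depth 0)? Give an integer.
Answer: 4

Derivation:
Path from root to C: J -> F -> E -> K -> C
Depth = number of edges = 4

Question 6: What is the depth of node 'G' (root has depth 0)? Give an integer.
Path from root to G: J -> F -> E -> K -> G
Depth = number of edges = 4

Answer: 4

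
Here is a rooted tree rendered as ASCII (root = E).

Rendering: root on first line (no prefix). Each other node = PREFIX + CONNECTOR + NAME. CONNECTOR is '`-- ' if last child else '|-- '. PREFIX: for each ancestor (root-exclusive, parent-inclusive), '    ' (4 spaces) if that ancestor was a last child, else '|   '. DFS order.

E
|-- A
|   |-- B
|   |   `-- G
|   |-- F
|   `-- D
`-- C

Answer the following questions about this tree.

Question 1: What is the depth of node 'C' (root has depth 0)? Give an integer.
Path from root to C: E -> C
Depth = number of edges = 1

Answer: 1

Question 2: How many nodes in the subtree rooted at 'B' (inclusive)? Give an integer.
Answer: 2

Derivation:
Subtree rooted at B contains: B, G
Count = 2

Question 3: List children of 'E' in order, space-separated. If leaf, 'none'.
Node E's children (from adjacency): A, C

Answer: A C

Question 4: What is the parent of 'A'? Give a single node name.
Scan adjacency: A appears as child of E

Answer: E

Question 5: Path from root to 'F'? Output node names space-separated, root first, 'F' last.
Walk down from root: E -> A -> F

Answer: E A F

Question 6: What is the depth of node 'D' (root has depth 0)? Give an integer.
Path from root to D: E -> A -> D
Depth = number of edges = 2

Answer: 2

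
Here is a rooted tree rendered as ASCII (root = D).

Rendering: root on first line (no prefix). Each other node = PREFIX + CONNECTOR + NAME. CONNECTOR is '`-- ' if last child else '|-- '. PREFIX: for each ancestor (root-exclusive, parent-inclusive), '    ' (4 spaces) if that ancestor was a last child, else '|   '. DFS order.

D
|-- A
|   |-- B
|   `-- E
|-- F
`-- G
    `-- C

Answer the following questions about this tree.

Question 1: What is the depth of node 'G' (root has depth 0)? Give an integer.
Answer: 1

Derivation:
Path from root to G: D -> G
Depth = number of edges = 1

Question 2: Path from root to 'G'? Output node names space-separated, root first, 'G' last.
Answer: D G

Derivation:
Walk down from root: D -> G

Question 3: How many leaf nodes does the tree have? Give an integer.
Answer: 4

Derivation:
Leaves (nodes with no children): B, C, E, F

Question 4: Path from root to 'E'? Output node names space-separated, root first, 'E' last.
Answer: D A E

Derivation:
Walk down from root: D -> A -> E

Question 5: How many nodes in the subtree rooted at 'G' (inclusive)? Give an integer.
Subtree rooted at G contains: C, G
Count = 2

Answer: 2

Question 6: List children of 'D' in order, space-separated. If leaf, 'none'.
Answer: A F G

Derivation:
Node D's children (from adjacency): A, F, G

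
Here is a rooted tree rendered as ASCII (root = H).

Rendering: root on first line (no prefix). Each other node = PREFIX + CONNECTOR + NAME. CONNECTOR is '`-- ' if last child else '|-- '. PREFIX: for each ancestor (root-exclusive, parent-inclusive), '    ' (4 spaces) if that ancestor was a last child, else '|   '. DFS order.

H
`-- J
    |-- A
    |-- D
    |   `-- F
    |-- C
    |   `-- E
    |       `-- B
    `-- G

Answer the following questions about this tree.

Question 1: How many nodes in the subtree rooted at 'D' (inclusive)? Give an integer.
Subtree rooted at D contains: D, F
Count = 2

Answer: 2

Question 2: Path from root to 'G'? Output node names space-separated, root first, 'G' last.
Walk down from root: H -> J -> G

Answer: H J G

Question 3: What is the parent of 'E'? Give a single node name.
Answer: C

Derivation:
Scan adjacency: E appears as child of C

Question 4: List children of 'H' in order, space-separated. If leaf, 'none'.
Node H's children (from adjacency): J

Answer: J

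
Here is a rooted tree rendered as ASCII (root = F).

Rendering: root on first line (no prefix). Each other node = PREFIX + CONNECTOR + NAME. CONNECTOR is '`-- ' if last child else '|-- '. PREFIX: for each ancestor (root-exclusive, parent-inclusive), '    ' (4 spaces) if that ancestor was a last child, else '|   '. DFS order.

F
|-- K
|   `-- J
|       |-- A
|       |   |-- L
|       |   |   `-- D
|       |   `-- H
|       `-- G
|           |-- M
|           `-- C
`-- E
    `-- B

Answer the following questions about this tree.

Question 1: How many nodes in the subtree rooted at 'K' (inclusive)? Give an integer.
Answer: 9

Derivation:
Subtree rooted at K contains: A, C, D, G, H, J, K, L, M
Count = 9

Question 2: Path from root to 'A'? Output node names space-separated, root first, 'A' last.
Walk down from root: F -> K -> J -> A

Answer: F K J A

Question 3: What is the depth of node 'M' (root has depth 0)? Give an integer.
Answer: 4

Derivation:
Path from root to M: F -> K -> J -> G -> M
Depth = number of edges = 4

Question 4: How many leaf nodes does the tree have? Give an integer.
Answer: 5

Derivation:
Leaves (nodes with no children): B, C, D, H, M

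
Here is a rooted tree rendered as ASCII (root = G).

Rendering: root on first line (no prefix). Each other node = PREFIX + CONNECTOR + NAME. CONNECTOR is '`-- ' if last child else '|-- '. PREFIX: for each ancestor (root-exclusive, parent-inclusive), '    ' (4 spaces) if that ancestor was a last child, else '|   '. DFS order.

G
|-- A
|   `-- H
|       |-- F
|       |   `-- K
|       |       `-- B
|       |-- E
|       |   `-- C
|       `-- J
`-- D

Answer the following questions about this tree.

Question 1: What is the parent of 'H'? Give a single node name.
Answer: A

Derivation:
Scan adjacency: H appears as child of A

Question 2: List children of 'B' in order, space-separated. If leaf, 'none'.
Node B's children (from adjacency): (leaf)

Answer: none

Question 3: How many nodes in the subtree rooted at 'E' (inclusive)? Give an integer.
Answer: 2

Derivation:
Subtree rooted at E contains: C, E
Count = 2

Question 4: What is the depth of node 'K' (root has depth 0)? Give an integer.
Answer: 4

Derivation:
Path from root to K: G -> A -> H -> F -> K
Depth = number of edges = 4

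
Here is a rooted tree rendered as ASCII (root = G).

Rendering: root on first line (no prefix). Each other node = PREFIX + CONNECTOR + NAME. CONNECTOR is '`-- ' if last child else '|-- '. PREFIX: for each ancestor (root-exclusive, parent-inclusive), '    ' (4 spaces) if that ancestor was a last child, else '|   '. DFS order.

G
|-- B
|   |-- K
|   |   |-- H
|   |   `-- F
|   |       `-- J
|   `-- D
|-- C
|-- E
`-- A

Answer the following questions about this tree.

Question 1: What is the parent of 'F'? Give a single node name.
Scan adjacency: F appears as child of K

Answer: K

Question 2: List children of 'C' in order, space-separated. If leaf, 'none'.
Answer: none

Derivation:
Node C's children (from adjacency): (leaf)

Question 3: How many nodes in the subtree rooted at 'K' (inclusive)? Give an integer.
Answer: 4

Derivation:
Subtree rooted at K contains: F, H, J, K
Count = 4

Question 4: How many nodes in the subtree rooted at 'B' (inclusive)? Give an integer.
Answer: 6

Derivation:
Subtree rooted at B contains: B, D, F, H, J, K
Count = 6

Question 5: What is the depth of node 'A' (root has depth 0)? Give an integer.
Path from root to A: G -> A
Depth = number of edges = 1

Answer: 1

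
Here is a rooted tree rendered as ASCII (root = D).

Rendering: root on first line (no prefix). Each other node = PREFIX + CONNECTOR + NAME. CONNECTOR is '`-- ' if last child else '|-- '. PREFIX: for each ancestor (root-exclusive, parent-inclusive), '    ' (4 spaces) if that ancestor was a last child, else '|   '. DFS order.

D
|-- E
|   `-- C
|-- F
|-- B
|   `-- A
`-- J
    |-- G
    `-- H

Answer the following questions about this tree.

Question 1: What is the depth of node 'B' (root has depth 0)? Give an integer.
Answer: 1

Derivation:
Path from root to B: D -> B
Depth = number of edges = 1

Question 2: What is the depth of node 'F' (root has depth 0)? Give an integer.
Path from root to F: D -> F
Depth = number of edges = 1

Answer: 1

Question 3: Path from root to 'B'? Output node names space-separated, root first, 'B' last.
Walk down from root: D -> B

Answer: D B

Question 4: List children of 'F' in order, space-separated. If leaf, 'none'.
Answer: none

Derivation:
Node F's children (from adjacency): (leaf)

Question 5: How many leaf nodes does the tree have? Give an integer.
Answer: 5

Derivation:
Leaves (nodes with no children): A, C, F, G, H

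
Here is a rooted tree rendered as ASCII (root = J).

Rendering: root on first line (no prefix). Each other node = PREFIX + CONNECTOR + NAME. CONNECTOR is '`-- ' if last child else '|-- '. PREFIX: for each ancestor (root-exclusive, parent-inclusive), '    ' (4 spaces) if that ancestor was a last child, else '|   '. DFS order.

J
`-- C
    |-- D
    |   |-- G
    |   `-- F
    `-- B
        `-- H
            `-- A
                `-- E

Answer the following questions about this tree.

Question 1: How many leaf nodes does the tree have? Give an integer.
Answer: 3

Derivation:
Leaves (nodes with no children): E, F, G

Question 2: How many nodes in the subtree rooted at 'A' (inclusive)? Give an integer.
Answer: 2

Derivation:
Subtree rooted at A contains: A, E
Count = 2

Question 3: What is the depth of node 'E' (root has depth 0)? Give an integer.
Path from root to E: J -> C -> B -> H -> A -> E
Depth = number of edges = 5

Answer: 5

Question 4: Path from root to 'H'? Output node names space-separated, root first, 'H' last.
Answer: J C B H

Derivation:
Walk down from root: J -> C -> B -> H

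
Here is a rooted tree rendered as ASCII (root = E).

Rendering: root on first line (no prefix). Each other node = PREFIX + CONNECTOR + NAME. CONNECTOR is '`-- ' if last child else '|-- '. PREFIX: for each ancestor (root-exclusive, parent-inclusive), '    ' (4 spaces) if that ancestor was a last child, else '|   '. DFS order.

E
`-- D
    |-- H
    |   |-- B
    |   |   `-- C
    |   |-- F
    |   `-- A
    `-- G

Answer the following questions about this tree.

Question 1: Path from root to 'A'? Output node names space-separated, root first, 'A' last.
Walk down from root: E -> D -> H -> A

Answer: E D H A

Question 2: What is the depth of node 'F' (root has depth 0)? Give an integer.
Answer: 3

Derivation:
Path from root to F: E -> D -> H -> F
Depth = number of edges = 3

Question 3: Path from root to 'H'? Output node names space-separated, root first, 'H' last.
Answer: E D H

Derivation:
Walk down from root: E -> D -> H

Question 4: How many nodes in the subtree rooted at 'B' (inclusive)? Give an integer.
Subtree rooted at B contains: B, C
Count = 2

Answer: 2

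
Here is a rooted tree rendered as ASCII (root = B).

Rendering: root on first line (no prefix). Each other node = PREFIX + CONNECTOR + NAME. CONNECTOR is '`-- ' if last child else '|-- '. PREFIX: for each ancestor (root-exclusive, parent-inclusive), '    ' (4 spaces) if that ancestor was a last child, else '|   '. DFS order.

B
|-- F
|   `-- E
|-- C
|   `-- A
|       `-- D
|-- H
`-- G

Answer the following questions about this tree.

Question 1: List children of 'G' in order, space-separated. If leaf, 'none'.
Answer: none

Derivation:
Node G's children (from adjacency): (leaf)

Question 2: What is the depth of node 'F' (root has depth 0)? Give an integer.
Path from root to F: B -> F
Depth = number of edges = 1

Answer: 1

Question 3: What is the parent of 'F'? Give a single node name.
Scan adjacency: F appears as child of B

Answer: B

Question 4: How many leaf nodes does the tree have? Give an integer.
Leaves (nodes with no children): D, E, G, H

Answer: 4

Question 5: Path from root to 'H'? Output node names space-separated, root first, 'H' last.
Walk down from root: B -> H

Answer: B H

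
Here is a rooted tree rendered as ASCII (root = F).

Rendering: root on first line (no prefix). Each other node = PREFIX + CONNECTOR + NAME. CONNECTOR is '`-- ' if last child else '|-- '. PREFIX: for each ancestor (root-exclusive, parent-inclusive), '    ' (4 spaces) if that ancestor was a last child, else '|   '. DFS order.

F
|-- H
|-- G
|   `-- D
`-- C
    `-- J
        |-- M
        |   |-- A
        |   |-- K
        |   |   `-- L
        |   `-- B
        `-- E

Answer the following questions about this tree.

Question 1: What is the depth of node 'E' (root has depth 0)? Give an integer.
Answer: 3

Derivation:
Path from root to E: F -> C -> J -> E
Depth = number of edges = 3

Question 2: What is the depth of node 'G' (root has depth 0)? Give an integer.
Answer: 1

Derivation:
Path from root to G: F -> G
Depth = number of edges = 1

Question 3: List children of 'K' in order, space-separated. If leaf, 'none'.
Answer: L

Derivation:
Node K's children (from adjacency): L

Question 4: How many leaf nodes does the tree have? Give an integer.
Leaves (nodes with no children): A, B, D, E, H, L

Answer: 6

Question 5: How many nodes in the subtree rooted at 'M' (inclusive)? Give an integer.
Answer: 5

Derivation:
Subtree rooted at M contains: A, B, K, L, M
Count = 5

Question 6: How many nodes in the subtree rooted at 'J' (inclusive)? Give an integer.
Subtree rooted at J contains: A, B, E, J, K, L, M
Count = 7

Answer: 7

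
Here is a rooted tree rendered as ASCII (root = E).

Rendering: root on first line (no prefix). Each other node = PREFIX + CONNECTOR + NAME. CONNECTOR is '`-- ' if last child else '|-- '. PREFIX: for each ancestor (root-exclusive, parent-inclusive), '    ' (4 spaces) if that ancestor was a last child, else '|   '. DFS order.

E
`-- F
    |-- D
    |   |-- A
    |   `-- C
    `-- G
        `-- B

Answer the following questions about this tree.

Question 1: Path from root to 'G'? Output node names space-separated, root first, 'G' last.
Walk down from root: E -> F -> G

Answer: E F G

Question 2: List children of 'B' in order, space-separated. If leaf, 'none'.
Node B's children (from adjacency): (leaf)

Answer: none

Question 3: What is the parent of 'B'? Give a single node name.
Scan adjacency: B appears as child of G

Answer: G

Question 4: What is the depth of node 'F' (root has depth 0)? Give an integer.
Answer: 1

Derivation:
Path from root to F: E -> F
Depth = number of edges = 1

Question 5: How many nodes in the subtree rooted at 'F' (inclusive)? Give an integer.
Subtree rooted at F contains: A, B, C, D, F, G
Count = 6

Answer: 6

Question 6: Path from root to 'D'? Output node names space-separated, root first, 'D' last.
Answer: E F D

Derivation:
Walk down from root: E -> F -> D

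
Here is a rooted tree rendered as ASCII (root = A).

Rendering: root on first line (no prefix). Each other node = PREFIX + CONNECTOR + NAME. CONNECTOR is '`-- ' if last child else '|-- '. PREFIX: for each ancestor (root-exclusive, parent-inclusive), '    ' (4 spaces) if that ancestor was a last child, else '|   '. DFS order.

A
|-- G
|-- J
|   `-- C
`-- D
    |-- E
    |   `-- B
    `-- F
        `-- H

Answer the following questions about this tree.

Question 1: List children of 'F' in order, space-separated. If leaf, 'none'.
Answer: H

Derivation:
Node F's children (from adjacency): H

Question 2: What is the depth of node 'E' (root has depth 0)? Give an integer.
Path from root to E: A -> D -> E
Depth = number of edges = 2

Answer: 2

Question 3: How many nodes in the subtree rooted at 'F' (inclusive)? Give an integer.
Subtree rooted at F contains: F, H
Count = 2

Answer: 2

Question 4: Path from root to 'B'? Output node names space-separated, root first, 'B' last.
Walk down from root: A -> D -> E -> B

Answer: A D E B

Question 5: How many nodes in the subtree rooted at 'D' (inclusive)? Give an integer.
Answer: 5

Derivation:
Subtree rooted at D contains: B, D, E, F, H
Count = 5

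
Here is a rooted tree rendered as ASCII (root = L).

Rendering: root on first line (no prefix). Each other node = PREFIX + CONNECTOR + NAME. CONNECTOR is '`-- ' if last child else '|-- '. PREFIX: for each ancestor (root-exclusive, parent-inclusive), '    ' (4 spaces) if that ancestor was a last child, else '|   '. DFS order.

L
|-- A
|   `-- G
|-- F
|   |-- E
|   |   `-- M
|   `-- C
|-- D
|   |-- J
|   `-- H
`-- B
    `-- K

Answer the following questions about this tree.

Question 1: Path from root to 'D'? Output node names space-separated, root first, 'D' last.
Walk down from root: L -> D

Answer: L D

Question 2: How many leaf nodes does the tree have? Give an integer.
Answer: 6

Derivation:
Leaves (nodes with no children): C, G, H, J, K, M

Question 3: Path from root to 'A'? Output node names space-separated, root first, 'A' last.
Walk down from root: L -> A

Answer: L A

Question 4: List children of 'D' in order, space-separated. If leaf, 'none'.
Node D's children (from adjacency): J, H

Answer: J H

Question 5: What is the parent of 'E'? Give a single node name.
Answer: F

Derivation:
Scan adjacency: E appears as child of F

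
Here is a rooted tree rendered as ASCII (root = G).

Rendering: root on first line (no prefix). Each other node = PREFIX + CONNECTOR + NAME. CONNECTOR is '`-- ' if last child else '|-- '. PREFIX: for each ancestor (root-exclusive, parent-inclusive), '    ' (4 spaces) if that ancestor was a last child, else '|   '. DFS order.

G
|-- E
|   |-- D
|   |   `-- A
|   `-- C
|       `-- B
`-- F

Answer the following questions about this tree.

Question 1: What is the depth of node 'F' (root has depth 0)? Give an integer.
Path from root to F: G -> F
Depth = number of edges = 1

Answer: 1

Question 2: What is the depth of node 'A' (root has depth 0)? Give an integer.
Answer: 3

Derivation:
Path from root to A: G -> E -> D -> A
Depth = number of edges = 3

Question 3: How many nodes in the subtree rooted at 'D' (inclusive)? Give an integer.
Subtree rooted at D contains: A, D
Count = 2

Answer: 2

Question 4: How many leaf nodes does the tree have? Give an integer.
Answer: 3

Derivation:
Leaves (nodes with no children): A, B, F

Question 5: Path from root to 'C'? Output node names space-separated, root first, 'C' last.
Answer: G E C

Derivation:
Walk down from root: G -> E -> C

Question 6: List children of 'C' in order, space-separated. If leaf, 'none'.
Answer: B

Derivation:
Node C's children (from adjacency): B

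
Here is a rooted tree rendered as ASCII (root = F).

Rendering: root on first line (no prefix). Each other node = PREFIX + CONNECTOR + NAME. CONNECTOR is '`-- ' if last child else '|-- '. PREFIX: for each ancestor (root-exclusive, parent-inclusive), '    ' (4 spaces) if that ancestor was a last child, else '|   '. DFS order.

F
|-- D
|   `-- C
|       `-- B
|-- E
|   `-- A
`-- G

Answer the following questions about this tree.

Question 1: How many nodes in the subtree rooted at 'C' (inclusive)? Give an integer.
Subtree rooted at C contains: B, C
Count = 2

Answer: 2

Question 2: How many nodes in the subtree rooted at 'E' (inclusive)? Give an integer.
Answer: 2

Derivation:
Subtree rooted at E contains: A, E
Count = 2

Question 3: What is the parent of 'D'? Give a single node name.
Answer: F

Derivation:
Scan adjacency: D appears as child of F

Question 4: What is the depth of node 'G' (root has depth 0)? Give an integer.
Answer: 1

Derivation:
Path from root to G: F -> G
Depth = number of edges = 1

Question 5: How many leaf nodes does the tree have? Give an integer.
Answer: 3

Derivation:
Leaves (nodes with no children): A, B, G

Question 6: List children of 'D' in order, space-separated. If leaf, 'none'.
Node D's children (from adjacency): C

Answer: C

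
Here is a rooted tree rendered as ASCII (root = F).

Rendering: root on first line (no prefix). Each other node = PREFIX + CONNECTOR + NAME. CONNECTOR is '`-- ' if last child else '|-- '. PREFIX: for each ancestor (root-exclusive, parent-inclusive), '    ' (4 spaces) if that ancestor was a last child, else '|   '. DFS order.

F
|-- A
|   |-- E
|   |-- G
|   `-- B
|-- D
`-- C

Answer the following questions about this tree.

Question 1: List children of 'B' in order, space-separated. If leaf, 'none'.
Answer: none

Derivation:
Node B's children (from adjacency): (leaf)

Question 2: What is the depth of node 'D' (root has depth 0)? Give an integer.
Answer: 1

Derivation:
Path from root to D: F -> D
Depth = number of edges = 1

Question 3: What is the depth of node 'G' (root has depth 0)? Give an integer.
Answer: 2

Derivation:
Path from root to G: F -> A -> G
Depth = number of edges = 2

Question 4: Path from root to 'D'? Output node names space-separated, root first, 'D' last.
Answer: F D

Derivation:
Walk down from root: F -> D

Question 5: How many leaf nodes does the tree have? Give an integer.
Leaves (nodes with no children): B, C, D, E, G

Answer: 5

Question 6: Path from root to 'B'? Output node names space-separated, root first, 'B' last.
Walk down from root: F -> A -> B

Answer: F A B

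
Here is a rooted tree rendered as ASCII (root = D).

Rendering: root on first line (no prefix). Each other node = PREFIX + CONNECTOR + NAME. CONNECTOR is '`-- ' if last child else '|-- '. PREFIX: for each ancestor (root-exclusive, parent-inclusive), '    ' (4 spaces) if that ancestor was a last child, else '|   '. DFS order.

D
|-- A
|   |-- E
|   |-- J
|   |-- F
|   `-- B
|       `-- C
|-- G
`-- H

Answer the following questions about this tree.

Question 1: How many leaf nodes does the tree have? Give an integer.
Answer: 6

Derivation:
Leaves (nodes with no children): C, E, F, G, H, J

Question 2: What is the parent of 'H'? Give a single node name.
Scan adjacency: H appears as child of D

Answer: D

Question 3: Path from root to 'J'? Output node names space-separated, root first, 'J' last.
Walk down from root: D -> A -> J

Answer: D A J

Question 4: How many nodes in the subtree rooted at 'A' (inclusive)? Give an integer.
Answer: 6

Derivation:
Subtree rooted at A contains: A, B, C, E, F, J
Count = 6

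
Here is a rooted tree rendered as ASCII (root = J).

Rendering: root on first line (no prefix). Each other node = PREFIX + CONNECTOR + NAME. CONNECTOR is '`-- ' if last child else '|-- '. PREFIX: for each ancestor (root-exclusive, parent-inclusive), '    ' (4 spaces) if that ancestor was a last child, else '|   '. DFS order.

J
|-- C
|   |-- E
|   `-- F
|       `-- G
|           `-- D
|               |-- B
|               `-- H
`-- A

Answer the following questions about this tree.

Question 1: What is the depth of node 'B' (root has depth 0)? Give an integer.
Path from root to B: J -> C -> F -> G -> D -> B
Depth = number of edges = 5

Answer: 5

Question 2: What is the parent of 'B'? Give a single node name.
Answer: D

Derivation:
Scan adjacency: B appears as child of D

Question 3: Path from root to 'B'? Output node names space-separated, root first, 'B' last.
Walk down from root: J -> C -> F -> G -> D -> B

Answer: J C F G D B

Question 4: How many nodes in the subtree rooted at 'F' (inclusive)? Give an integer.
Subtree rooted at F contains: B, D, F, G, H
Count = 5

Answer: 5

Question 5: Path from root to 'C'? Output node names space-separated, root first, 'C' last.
Answer: J C

Derivation:
Walk down from root: J -> C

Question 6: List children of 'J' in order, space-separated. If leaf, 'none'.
Answer: C A

Derivation:
Node J's children (from adjacency): C, A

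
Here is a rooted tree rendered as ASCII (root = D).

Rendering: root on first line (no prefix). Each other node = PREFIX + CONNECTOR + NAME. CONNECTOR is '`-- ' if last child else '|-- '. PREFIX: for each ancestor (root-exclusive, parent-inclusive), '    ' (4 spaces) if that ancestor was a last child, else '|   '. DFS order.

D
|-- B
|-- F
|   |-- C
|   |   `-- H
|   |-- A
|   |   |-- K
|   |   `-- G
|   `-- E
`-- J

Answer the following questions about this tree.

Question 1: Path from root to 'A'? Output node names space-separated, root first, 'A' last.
Walk down from root: D -> F -> A

Answer: D F A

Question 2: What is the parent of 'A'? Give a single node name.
Scan adjacency: A appears as child of F

Answer: F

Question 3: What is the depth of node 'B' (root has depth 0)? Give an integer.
Path from root to B: D -> B
Depth = number of edges = 1

Answer: 1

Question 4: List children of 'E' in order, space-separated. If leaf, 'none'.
Answer: none

Derivation:
Node E's children (from adjacency): (leaf)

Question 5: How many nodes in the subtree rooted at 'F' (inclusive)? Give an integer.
Answer: 7

Derivation:
Subtree rooted at F contains: A, C, E, F, G, H, K
Count = 7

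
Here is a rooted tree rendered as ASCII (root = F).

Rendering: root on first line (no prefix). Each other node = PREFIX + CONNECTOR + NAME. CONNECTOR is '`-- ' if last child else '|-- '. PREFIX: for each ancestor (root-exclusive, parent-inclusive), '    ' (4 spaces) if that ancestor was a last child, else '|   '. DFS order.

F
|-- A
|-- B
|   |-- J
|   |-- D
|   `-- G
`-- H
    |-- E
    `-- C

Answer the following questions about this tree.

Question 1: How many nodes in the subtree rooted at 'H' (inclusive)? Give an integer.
Subtree rooted at H contains: C, E, H
Count = 3

Answer: 3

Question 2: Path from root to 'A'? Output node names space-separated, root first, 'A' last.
Walk down from root: F -> A

Answer: F A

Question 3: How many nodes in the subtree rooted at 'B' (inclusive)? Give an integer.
Answer: 4

Derivation:
Subtree rooted at B contains: B, D, G, J
Count = 4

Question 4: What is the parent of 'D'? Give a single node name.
Scan adjacency: D appears as child of B

Answer: B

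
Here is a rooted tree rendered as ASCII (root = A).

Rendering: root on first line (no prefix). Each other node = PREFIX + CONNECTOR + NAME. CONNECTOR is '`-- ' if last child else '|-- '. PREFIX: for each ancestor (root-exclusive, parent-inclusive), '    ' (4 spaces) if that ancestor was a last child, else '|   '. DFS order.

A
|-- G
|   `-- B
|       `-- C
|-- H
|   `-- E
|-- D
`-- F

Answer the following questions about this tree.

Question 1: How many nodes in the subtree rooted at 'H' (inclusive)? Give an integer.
Subtree rooted at H contains: E, H
Count = 2

Answer: 2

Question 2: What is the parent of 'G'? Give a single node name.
Scan adjacency: G appears as child of A

Answer: A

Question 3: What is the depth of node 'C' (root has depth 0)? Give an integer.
Path from root to C: A -> G -> B -> C
Depth = number of edges = 3

Answer: 3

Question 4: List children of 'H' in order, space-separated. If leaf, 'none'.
Answer: E

Derivation:
Node H's children (from adjacency): E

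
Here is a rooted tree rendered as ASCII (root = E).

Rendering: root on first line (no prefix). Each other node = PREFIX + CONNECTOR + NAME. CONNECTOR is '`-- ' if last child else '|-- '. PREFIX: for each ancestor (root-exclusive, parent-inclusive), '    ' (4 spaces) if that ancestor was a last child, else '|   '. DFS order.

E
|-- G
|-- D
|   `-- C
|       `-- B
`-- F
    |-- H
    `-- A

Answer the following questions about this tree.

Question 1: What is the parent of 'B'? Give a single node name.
Scan adjacency: B appears as child of C

Answer: C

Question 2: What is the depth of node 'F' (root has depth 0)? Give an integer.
Path from root to F: E -> F
Depth = number of edges = 1

Answer: 1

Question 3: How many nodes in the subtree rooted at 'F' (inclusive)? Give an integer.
Answer: 3

Derivation:
Subtree rooted at F contains: A, F, H
Count = 3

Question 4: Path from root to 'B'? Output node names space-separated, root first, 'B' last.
Walk down from root: E -> D -> C -> B

Answer: E D C B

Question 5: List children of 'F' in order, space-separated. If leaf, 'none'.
Answer: H A

Derivation:
Node F's children (from adjacency): H, A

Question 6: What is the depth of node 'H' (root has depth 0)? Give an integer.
Path from root to H: E -> F -> H
Depth = number of edges = 2

Answer: 2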